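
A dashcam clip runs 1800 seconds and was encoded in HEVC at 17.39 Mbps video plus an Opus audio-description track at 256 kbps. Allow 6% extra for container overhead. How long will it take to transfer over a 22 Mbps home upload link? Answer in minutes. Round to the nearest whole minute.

Audio: 256 kbps = 0.256 Mbps.
Total bitrate: 17.646 Mbps.
File: 17.646 Mbps × 1800 s = 31762.8 Mb.
With 6% container overhead: ×1.06. → 33668.6 Mb.
At 22 Mbps: 33668.6 / 22 = 1530.4 s ≈ 25.5 minutes.

26 minutes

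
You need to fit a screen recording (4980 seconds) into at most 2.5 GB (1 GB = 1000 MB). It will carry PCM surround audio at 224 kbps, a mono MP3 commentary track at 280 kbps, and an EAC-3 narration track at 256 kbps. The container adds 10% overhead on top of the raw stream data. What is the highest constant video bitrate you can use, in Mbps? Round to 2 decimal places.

2.89 Mbps

Budget: 2.5 GB = 20000.0 Mb.
Stream payload after overhead: 20000.0 / 1.10 = 18181.8 Mb.
Total bitrate budget: 18181.8 Mb / 4980 s = 3.651 Mbps.
Audio total: 224 + 280 + 256 = 760 kbps = 0.760 Mbps.
Video: 3.651 − 0.760 = 2.891 Mbps.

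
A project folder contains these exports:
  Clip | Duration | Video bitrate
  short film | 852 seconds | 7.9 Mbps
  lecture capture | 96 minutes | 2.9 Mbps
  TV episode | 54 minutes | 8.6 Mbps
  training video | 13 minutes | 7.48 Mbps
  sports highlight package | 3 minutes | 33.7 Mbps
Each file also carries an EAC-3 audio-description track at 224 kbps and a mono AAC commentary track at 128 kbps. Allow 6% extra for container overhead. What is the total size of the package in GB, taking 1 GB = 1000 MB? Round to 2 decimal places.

Audio total: 224 + 128 = 352 kbps = 0.352 Mbps.
short film: 8.252 Mbps × 852 s × 1.06 = 7452.5 Mb
lecture capture: 3.252 Mbps × 5760 s × 1.06 = 19855.4 Mb
TV episode: 8.952 Mbps × 3240 s × 1.06 = 30744.7 Mb
training video: 7.832 Mbps × 780 s × 1.06 = 6475.5 Mb
sports highlight package: 34.052 Mbps × 180 s × 1.06 = 6497.1 Mb
Total: 71025.3 Mb = 8878.2 MB.
= 8.878 GB.

8.88 GB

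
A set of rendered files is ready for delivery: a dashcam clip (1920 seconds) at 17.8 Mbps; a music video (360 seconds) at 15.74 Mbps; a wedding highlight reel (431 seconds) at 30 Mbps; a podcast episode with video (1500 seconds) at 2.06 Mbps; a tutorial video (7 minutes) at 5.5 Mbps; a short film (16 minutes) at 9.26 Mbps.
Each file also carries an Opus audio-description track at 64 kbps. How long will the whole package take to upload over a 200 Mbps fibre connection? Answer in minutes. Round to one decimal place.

Audio: 64 kbps = 0.064 Mbps.
dashcam clip: 17.864 Mbps × 1920 s = 34298.9 Mb
music video: 15.804 Mbps × 360 s = 5689.4 Mb
wedding highlight reel: 30.064 Mbps × 431 s = 12957.6 Mb
podcast episode with video: 2.124 Mbps × 1500 s = 3186.0 Mb
tutorial video: 5.564 Mbps × 420 s = 2336.9 Mb
short film: 9.324 Mbps × 960 s = 8951.0 Mb
Total: 67419.8 Mb = 8427.5 MB.
At 200 Mbps: 67419.8 / 200 = 337 s ≈ 5.62 minutes.

5.6 minutes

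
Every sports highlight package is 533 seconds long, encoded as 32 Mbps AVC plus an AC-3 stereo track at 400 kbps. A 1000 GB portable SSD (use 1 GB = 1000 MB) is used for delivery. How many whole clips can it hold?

Audio: 400 kbps = 0.400 Mbps.
Total bitrate: 32.400 Mbps.
Per item: 32.400 Mbps × 533 s = 17,269 Mb = 2,159 MB.
Capacity: 1000 GB = 8,000,000 Mb; 463.25 items → 463 complete.

463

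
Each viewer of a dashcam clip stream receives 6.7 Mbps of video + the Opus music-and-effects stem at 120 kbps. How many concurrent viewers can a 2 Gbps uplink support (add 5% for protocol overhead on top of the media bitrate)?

279

Audio: 120 kbps = 0.120 Mbps.
Per-viewer media rate: 6.820 Mbps.
On the wire with 5% overhead: 7.161 Mbps.
2 Gbps = 2,000 Mbps; 2,000 / 7.161 = 279.29 → 279 viewers.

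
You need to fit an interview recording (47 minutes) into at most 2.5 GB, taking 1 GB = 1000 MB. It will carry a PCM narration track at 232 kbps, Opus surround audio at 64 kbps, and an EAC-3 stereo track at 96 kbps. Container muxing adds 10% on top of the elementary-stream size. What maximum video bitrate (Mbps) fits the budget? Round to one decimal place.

6.1 Mbps

Budget: 2.5 GB = 20000.0 Mb.
Stream payload after overhead: 20000.0 / 1.10 = 18181.8 Mb.
47 min = 2820 s
Total bitrate budget: 18181.8 Mb / 2820 s = 6.447 Mbps.
Audio total: 232 + 64 + 96 = 392 kbps = 0.392 Mbps.
Video: 6.447 − 0.392 = 6.055 Mbps.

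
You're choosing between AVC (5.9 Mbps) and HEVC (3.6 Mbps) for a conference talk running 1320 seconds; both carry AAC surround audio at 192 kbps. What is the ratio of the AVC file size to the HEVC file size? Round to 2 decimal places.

1.61

Audio: 192 kbps = 0.192 Mbps.
AVC: 6.092 Mbps × 1320 s = 8041.4 Mb = 1.005 GB.
HEVC: 3.792 Mbps × 1320 s = 5005.4 Mb = 0.626 GB.
Ratio: 1.005 / 0.626 = 1.607.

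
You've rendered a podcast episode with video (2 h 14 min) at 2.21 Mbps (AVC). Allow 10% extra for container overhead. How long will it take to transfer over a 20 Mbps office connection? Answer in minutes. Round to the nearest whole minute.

16 minutes

2 h 14 min = 134 min = 8040 s
File: 2.210 Mbps × 8040 s = 17768.4 Mb.
With 10% container overhead: ×1.10. → 19545.2 Mb.
At 20 Mbps: 19545.2 / 20 = 977.3 s ≈ 16.3 minutes.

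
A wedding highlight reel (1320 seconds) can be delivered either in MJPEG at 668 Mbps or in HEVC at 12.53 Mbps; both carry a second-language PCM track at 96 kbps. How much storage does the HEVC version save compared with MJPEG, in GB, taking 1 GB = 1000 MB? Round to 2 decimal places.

108.15 GB

Audio: 96 kbps = 0.096 Mbps.
MJPEG: 668.096 Mbps × 1320 s = 881886.7 Mb = 110.236 GB.
HEVC: 12.626 Mbps × 1320 s = 16666.3 Mb = 2.083 GB.
Saving: 110.236 − 2.083 = 108.153 GB.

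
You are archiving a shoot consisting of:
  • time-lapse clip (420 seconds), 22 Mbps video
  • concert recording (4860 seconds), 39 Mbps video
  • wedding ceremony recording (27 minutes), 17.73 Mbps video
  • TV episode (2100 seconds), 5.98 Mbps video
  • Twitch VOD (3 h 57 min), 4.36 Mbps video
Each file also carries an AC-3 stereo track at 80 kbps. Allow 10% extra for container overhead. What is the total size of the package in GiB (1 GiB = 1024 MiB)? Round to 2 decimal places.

Audio: 80 kbps = 0.080 Mbps.
time-lapse clip: 22.080 Mbps × 420 s × 1.10 = 10201.0 Mb
concert recording: 39.080 Mbps × 4860 s × 1.10 = 208921.7 Mb
wedding ceremony recording: 17.810 Mbps × 1620 s × 1.10 = 31737.4 Mb
TV episode: 6.060 Mbps × 2100 s × 1.10 = 13998.6 Mb
Twitch VOD: 4.440 Mbps × 14220 s × 1.10 = 69450.5 Mb
Total: 334309.1 Mb = 41788.6 MB.
= 38.92 GiB.

38.92 GiB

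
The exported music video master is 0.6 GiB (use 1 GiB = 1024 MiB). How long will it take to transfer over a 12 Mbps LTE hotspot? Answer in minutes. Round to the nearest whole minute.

7 minutes

File: 0.6 GiB = 5154.0 Mb.
At 12 Mbps: 5154.0 / 12 = 429.5 s ≈ 7.16 minutes.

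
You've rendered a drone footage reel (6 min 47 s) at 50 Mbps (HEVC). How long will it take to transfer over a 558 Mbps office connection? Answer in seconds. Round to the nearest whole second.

36 seconds

6 min 47 s = 407 s
File: 50.000 Mbps × 407 s = 20350.0 Mb.
At 558 Mbps: 20350.0 / 558 = 36.5 s ≈ 36.5 seconds.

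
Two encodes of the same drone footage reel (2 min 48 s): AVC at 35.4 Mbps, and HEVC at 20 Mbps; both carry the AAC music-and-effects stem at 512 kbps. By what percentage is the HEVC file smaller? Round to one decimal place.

42.9%

2 min 48 s = 168 s
Audio: 512 kbps = 0.512 Mbps.
AVC: 35.912 Mbps × 168 s = 6033.2 Mb = 0.754 GB.
HEVC: 20.512 Mbps × 168 s = 3446.0 Mb = 0.431 GB.
Reduction: (1 − 0.431/0.754) × 100 = 42.88%.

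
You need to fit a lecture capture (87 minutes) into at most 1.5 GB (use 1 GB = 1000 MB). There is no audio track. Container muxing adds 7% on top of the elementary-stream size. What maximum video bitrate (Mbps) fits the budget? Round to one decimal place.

Budget: 1.5 GB = 12000.0 Mb.
Stream payload after overhead: 12000.0 / 1.07 = 11215.0 Mb.
87 min = 5220 s
Total bitrate budget: 11215.0 Mb / 5220 s = 2.148 Mbps.

2.1 Mbps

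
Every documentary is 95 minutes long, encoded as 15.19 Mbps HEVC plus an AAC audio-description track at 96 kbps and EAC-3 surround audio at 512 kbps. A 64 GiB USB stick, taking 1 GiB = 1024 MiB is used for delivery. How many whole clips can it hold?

6

95 min = 5700 s
Audio total: 96 + 512 = 608 kbps = 0.608 Mbps.
Total bitrate: 15.798 Mbps.
Per item: 15.798 Mbps × 5700 s = 90,049 Mb = 11,256 MB.
Capacity: 64 GiB = 549,756 Mb; 6.11 items → 6 complete.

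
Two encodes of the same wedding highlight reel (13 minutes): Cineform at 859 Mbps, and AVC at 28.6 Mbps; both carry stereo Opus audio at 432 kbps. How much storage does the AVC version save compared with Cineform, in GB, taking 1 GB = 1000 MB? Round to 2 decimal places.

13 min = 780 s
Audio: 432 kbps = 0.432 Mbps.
Cineform: 859.432 Mbps × 780 s = 670357.0 Mb = 83.795 GB.
AVC: 29.032 Mbps × 780 s = 22645.0 Mb = 2.831 GB.
Saving: 83.795 − 2.831 = 80.964 GB.

80.96 GB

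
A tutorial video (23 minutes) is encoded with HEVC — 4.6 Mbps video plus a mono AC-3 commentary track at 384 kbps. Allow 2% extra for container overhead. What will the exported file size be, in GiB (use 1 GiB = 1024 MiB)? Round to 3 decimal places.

0.817 GiB

23 min = 1380 s
Audio: 384 kbps = 0.384 Mbps.
Total bitrate: 4.6 + 0.384 = 4.984 Mbps.
Stream data: 4.984 Mbps × 1380 s = 6877.9 Mb.
With 2% container overhead: ×1.02.
7,015 Mb = 876,934,800 bytes ÷ 1,073,741,824 = 0.8167 GiB.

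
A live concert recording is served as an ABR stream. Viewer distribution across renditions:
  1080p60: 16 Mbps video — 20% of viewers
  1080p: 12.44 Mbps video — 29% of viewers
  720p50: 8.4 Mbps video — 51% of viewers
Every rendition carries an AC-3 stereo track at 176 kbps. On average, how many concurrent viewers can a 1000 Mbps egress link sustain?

88

Audio: 176 kbps = 0.176 Mbps.
Average per-viewer bitrate: 0.20×16.176 + 0.29×12.616 + 0.51×8.576 = 11.268 Mbps.
1000 Mbps = 1,000 Mbps; 1,000 / 11.268 = 88.75 → 88.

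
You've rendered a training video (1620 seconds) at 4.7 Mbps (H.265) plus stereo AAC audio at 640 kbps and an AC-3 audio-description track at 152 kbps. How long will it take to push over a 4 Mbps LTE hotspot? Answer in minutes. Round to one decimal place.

Audio total: 640 + 152 = 792 kbps = 0.792 Mbps.
Total bitrate: 5.492 Mbps.
File: 5.492 Mbps × 1620 s = 8897.0 Mb.
At 4 Mbps: 8897.0 / 4 = 2224.3 s ≈ 37.1 minutes.

37.1 minutes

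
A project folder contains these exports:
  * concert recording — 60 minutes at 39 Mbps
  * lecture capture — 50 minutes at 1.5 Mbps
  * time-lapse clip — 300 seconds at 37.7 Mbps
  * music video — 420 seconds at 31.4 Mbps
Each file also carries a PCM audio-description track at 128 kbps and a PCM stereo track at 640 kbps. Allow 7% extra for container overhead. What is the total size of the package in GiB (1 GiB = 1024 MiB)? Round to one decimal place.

21.8 GiB

Audio total: 128 + 640 = 768 kbps = 0.768 Mbps.
concert recording: 39.768 Mbps × 3600 s × 1.07 = 153186.3 Mb
lecture capture: 2.268 Mbps × 3000 s × 1.07 = 7280.3 Mb
time-lapse clip: 38.468 Mbps × 300 s × 1.07 = 12348.2 Mb
music video: 32.168 Mbps × 420 s × 1.07 = 14456.3 Mb
Total: 187271.1 Mb = 23408.9 MB.
= 21.80 GiB.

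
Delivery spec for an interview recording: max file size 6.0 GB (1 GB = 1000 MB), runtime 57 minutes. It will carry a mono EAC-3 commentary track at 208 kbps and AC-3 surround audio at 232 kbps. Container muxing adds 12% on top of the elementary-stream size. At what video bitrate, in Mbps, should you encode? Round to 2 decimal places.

12.09 Mbps

Budget: 6.0 GB = 48000.0 Mb.
Stream payload after overhead: 48000.0 / 1.12 = 42857.1 Mb.
57 min = 3420 s
Total bitrate budget: 42857.1 Mb / 3420 s = 12.531 Mbps.
Audio total: 208 + 232 = 440 kbps = 0.440 Mbps.
Video: 12.531 − 0.440 = 12.091 Mbps.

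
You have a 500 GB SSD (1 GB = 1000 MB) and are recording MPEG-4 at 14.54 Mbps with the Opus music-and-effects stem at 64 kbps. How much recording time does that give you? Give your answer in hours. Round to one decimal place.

76.1 hours

Audio: 64 kbps = 0.064 Mbps.
Total bitrate: 14.54 + 0.064 = 14.604 Mbps.
Capacity: 500 GB = 4,000,000 Mb.
Recording time: 4,000,000 / 14.604 = 273,898 s ≈ 76.1 hours.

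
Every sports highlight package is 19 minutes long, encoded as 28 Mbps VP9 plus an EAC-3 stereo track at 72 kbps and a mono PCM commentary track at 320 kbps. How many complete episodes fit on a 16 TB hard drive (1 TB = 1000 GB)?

19 min = 1140 s
Audio total: 72 + 320 = 392 kbps = 0.392 Mbps.
Total bitrate: 28.392 Mbps.
Per item: 28.392 Mbps × 1140 s = 32,367 Mb = 4,046 MB.
Capacity: 16 TB = 128,000,000 Mb; 3954.66 items → 3954 complete.

3954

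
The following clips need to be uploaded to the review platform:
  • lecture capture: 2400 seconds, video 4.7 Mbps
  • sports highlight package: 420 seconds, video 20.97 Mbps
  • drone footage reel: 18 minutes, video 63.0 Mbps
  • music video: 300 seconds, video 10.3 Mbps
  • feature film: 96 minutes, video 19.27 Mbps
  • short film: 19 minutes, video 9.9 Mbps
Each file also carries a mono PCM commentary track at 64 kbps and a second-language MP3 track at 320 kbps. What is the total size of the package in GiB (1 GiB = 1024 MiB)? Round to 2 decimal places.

Audio total: 64 + 320 = 384 kbps = 0.384 Mbps.
lecture capture: 5.084 Mbps × 2400 s = 12201.6 Mb
sports highlight package: 21.354 Mbps × 420 s = 8968.7 Mb
drone footage reel: 63.384 Mbps × 1080 s = 68454.7 Mb
music video: 10.684 Mbps × 300 s = 3205.2 Mb
feature film: 19.654 Mbps × 5760 s = 113207.0 Mb
short film: 10.284 Mbps × 1140 s = 11723.8 Mb
Total: 217761.0 Mb = 27220.1 MB.
= 25.35 GiB.

25.35 GiB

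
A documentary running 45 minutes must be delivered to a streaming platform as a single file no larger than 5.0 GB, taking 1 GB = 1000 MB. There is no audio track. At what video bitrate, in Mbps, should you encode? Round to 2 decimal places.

Budget: 5.0 GB = 40000.0 Mb.
45 min = 2700 s
Total bitrate budget: 40000.0 Mb / 2700 s = 14.815 Mbps.

14.81 Mbps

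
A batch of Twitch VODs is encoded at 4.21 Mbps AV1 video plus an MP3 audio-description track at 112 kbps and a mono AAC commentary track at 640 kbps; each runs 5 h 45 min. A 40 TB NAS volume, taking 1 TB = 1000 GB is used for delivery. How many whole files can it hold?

3115

5 h 45 min = 345 min = 20700 s
Audio total: 112 + 640 = 752 kbps = 0.752 Mbps.
Total bitrate: 4.962 Mbps.
Per item: 4.962 Mbps × 20700 s = 102,713 Mb = 12,839 MB.
Capacity: 40 TB = 320,000,000 Mb; 3115.46 items → 3115 complete.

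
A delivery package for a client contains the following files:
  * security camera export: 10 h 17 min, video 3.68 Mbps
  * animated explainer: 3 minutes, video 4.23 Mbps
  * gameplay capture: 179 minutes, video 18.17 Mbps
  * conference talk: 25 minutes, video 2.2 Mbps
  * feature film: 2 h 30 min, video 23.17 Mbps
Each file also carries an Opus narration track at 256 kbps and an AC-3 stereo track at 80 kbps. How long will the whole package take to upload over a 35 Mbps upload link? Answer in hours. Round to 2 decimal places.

4.47 hours

Audio total: 256 + 80 = 336 kbps = 0.336 Mbps.
security camera export: 4.016 Mbps × 37020 s = 148672.3 Mb
animated explainer: 4.566 Mbps × 180 s = 821.9 Mb
gameplay capture: 18.506 Mbps × 10740 s = 198754.4 Mb
conference talk: 2.536 Mbps × 1500 s = 3804.0 Mb
feature film: 23.506 Mbps × 9000 s = 211554.0 Mb
Total: 563606.6 Mb = 70450.8 MB.
At 35 Mbps: 563606.6 / 35 = 16103 s ≈ 4.47 hours.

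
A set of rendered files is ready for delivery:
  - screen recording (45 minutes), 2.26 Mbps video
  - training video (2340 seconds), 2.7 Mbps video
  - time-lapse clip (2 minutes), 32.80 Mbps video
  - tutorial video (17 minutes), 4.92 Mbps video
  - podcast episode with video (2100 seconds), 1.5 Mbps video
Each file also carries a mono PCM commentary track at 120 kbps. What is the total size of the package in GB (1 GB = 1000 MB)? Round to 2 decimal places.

Audio: 120 kbps = 0.120 Mbps.
screen recording: 2.380 Mbps × 2700 s = 6426.0 Mb
training video: 2.820 Mbps × 2340 s = 6598.8 Mb
time-lapse clip: 32.920 Mbps × 120 s = 3950.4 Mb
tutorial video: 5.040 Mbps × 1020 s = 5140.8 Mb
podcast episode with video: 1.620 Mbps × 2100 s = 3402.0 Mb
Total: 25518.0 Mb = 3189.8 MB.
= 3.190 GB.

3.19 GB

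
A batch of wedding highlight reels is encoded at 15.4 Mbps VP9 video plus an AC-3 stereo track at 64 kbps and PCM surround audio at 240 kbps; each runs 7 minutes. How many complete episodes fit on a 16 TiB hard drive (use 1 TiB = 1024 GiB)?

21337

7 min = 420 s
Audio total: 64 + 240 = 304 kbps = 0.304 Mbps.
Total bitrate: 15.704 Mbps.
Per item: 15.704 Mbps × 420 s = 6,596 Mb = 824.5 MB.
Capacity: 16 TiB = 140,737,488 Mb; 21337.83 items → 21337 complete.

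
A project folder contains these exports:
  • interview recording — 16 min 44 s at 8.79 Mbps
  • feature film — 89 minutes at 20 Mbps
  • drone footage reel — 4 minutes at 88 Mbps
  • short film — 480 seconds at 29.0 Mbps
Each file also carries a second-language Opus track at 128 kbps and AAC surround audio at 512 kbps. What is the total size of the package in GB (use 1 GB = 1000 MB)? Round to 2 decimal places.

19.40 GB

Audio total: 128 + 512 = 640 kbps = 0.640 Mbps.
interview recording: 9.430 Mbps × 1004 s = 9467.7 Mb
feature film: 20.640 Mbps × 5340 s = 110217.6 Mb
drone footage reel: 88.640 Mbps × 240 s = 21273.6 Mb
short film: 29.640 Mbps × 480 s = 14227.2 Mb
Total: 155186.1 Mb = 19398.3 MB.
= 19.40 GB.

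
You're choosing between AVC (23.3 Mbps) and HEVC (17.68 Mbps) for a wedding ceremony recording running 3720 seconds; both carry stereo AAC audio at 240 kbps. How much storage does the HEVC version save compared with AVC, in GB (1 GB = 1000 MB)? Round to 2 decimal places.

2.61 GB

Audio: 240 kbps = 0.240 Mbps.
AVC: 23.540 Mbps × 3720 s = 87568.8 Mb = 10.946 GB.
HEVC: 17.920 Mbps × 3720 s = 66662.4 Mb = 8.333 GB.
Saving: 10.946 − 8.333 = 2.613 GB.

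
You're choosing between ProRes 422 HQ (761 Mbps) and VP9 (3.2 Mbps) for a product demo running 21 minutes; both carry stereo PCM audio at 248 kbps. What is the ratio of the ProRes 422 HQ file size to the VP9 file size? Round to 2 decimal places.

21 min = 1260 s
Audio: 248 kbps = 0.248 Mbps.
ProRes 422 HQ: 761.248 Mbps × 1260 s = 959172.5 Mb = 111.662 GiB.
VP9: 3.448 Mbps × 1260 s = 4344.5 Mb = 0.506 GiB.
Ratio: 111.662 / 0.506 = 220.780.

220.78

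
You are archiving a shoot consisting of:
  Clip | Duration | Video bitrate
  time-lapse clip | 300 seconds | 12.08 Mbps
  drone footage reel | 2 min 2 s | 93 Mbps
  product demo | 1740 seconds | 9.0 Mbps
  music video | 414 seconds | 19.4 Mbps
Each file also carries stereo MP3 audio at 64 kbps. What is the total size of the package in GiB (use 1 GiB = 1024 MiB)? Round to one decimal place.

4.5 GiB

Audio: 64 kbps = 0.064 Mbps.
time-lapse clip: 12.144 Mbps × 300 s = 3643.2 Mb
drone footage reel: 93.064 Mbps × 122 s = 11353.8 Mb
product demo: 9.064 Mbps × 1740 s = 15771.4 Mb
music video: 19.464 Mbps × 414 s = 8058.1 Mb
Total: 38826.5 Mb = 4853.3 MB.
= 4.520 GiB.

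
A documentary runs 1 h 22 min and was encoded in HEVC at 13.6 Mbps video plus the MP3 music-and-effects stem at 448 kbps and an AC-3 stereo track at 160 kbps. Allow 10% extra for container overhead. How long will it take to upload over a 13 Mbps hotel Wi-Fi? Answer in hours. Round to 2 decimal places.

1 h 22 min = 82 min = 4920 s
Audio total: 448 + 160 = 608 kbps = 0.608 Mbps.
Total bitrate: 14.208 Mbps.
File: 14.208 Mbps × 4920 s = 69903.4 Mb.
With 10% container overhead: ×1.10. → 76893.7 Mb.
At 13 Mbps: 76893.7 / 13 = 5914.9 s ≈ 1.64 hours.

1.64 hours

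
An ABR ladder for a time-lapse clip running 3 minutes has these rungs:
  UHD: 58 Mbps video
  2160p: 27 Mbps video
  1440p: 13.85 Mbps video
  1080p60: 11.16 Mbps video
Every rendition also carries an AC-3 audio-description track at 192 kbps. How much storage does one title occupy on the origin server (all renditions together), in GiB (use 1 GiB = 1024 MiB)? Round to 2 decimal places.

2.32 GiB

3 min = 180 s
Audio: 192 kbps = 0.192 Mbps.
Sum of rendition bitrates: (58+0.192) + (27+0.192) + (13.85+0.192) + (11.16+0.192) = 110.778 Mbps.
× 180 s = 19,940 Mb = 2,493 MB = 2.321 GiB.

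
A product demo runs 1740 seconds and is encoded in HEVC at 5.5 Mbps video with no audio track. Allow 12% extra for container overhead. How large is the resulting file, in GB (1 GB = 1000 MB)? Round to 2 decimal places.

1.34 GB

Total bitrate: 5.5 Mbps.
Stream data: 5.500 Mbps × 1740 s = 9570.0 Mb.
With 12% container overhead: ×1.12.
10,718 Mb ÷ 8 = 1,340 MB → 1.340 GB.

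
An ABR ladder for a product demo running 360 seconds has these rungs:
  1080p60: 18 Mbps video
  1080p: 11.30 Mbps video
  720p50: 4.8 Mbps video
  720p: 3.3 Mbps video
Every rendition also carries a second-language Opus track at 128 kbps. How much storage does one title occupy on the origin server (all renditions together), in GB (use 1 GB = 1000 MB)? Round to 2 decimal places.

Audio: 128 kbps = 0.128 Mbps.
Sum of rendition bitrates: (18+0.128) + (11.30+0.128) + (4.8+0.128) + (3.3+0.128) = 37.912 Mbps.
× 360 s = 13,648 Mb = 1,706 MB = 1.706 GB.

1.71 GB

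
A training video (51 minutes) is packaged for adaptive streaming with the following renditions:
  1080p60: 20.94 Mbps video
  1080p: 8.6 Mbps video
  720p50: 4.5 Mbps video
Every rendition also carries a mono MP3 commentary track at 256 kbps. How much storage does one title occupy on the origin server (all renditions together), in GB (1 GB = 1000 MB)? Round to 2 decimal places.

51 min = 3060 s
Audio: 256 kbps = 0.256 Mbps.
Sum of rendition bitrates: (20.94+0.256) + (8.6+0.256) + (4.5+0.256) = 34.808 Mbps.
× 3060 s = 106,512 Mb = 13,314 MB = 13.31 GB.

13.31 GB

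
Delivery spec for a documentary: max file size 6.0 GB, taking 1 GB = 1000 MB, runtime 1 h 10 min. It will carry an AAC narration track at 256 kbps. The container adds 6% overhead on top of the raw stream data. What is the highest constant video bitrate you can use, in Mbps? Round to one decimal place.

10.5 Mbps

Budget: 6.0 GB = 48000.0 Mb.
Stream payload after overhead: 48000.0 / 1.06 = 45283.0 Mb.
1 h 10 min = 70 min = 4200 s
Total bitrate budget: 45283.0 Mb / 4200 s = 10.782 Mbps.
Audio: 256 kbps = 0.256 Mbps.
Video: 10.782 − 0.256 = 10.526 Mbps.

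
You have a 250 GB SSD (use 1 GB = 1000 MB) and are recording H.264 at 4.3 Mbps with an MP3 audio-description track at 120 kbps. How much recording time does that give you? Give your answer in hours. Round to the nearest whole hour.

126 hours

Audio: 120 kbps = 0.120 Mbps.
Total bitrate: 4.3 + 0.120 = 4.420 Mbps.
Capacity: 250 GB = 2,000,000 Mb.
Recording time: 2,000,000 / 4.420 = 452,489 s ≈ 126 hours.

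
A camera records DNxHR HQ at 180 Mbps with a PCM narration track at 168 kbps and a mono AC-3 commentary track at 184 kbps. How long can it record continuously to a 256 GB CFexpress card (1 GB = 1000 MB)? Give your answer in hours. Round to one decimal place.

3.2 hours

Audio total: 168 + 184 = 352 kbps = 0.352 Mbps.
Total bitrate: 180 + 0.352 = 180.352 Mbps.
Capacity: 256 GB = 2,048,000 Mb.
Recording time: 2,048,000 / 180.352 = 11,356 s ≈ 3.15 hours.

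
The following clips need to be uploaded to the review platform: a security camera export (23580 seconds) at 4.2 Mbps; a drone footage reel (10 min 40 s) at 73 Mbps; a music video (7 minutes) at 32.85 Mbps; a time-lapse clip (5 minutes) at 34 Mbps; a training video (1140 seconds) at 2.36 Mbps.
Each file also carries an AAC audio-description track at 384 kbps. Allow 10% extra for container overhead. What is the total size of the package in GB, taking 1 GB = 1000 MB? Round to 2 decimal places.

Audio: 384 kbps = 0.384 Mbps.
security camera export: 4.584 Mbps × 23580 s × 1.10 = 118899.8 Mb
drone footage reel: 73.384 Mbps × 640 s × 1.10 = 51662.3 Mb
music video: 33.234 Mbps × 420 s × 1.10 = 15354.1 Mb
time-lapse clip: 34.384 Mbps × 300 s × 1.10 = 11346.7 Mb
training video: 2.744 Mbps × 1140 s × 1.10 = 3441.0 Mb
Total: 200703.9 Mb = 25088.0 MB.
= 25.09 GB.

25.09 GB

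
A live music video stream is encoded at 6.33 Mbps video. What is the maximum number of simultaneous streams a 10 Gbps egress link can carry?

1579

10 Gbps = 10,000 Mbps; 10,000 / 6.330 = 1579.78 → 1579 viewers.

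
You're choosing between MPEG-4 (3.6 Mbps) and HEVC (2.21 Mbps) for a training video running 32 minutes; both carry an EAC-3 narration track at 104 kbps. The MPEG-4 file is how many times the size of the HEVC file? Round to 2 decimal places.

32 min = 1920 s
Audio: 104 kbps = 0.104 Mbps.
MPEG-4: 3.704 Mbps × 1920 s = 7111.7 Mb = 0.889 GB.
HEVC: 2.314 Mbps × 1920 s = 4442.9 Mb = 0.555 GB.
Ratio: 0.889 / 0.555 = 1.601.

1.60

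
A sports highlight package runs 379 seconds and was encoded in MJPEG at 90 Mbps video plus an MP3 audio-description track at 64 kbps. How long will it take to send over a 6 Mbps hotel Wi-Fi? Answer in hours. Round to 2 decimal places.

1.58 hours

Audio: 64 kbps = 0.064 Mbps.
Total bitrate: 90.064 Mbps.
File: 90.064 Mbps × 379 s = 34134.3 Mb.
At 6 Mbps: 34134.3 / 6 = 5689.0 s ≈ 1.58 hours.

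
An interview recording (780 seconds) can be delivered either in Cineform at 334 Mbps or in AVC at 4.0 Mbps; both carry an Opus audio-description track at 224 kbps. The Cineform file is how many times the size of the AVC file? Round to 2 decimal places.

79.13

Audio: 224 kbps = 0.224 Mbps.
Cineform: 334.224 Mbps × 780 s = 260694.7 Mb = 32.587 GB.
AVC: 4.224 Mbps × 780 s = 3294.7 Mb = 0.412 GB.
Ratio: 32.587 / 0.412 = 79.125.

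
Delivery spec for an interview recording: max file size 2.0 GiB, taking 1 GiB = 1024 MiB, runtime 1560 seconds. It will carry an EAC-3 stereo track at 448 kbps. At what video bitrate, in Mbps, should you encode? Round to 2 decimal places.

10.56 Mbps

Budget: 2.0 GiB = 17179.9 Mb.
Total bitrate budget: 17179.9 Mb / 1560 s = 11.013 Mbps.
Audio: 448 kbps = 0.448 Mbps.
Video: 11.013 − 0.448 = 10.565 Mbps.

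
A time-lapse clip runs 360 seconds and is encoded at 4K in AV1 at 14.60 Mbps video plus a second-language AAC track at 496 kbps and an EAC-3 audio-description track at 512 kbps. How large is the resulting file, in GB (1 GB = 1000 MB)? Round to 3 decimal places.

Audio total: 496 + 512 = 1008 kbps = 1.008 Mbps.
Total bitrate: 14.60 + 1.008 = 15.608 Mbps.
Stream data: 15.608 Mbps × 360 s = 5618.9 Mb.
5,619 Mb ÷ 8 = 702.4 MB → 0.7024 GB.

0.702 GB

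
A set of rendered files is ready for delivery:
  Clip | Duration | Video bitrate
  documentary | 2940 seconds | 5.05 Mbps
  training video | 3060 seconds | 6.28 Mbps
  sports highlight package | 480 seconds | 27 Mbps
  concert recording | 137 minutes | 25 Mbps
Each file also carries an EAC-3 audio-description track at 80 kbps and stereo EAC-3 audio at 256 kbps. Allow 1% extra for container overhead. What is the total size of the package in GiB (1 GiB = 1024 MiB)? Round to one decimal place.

Audio total: 80 + 256 = 336 kbps = 0.336 Mbps.
documentary: 5.386 Mbps × 2940 s × 1.01 = 15993.2 Mb
training video: 6.616 Mbps × 3060 s × 1.01 = 20447.4 Mb
sports highlight package: 27.336 Mbps × 480 s × 1.01 = 13252.5 Mb
concert recording: 25.336 Mbps × 8220 s × 1.01 = 210344.5 Mb
Total: 260037.6 Mb = 32504.7 MB.
= 30.27 GiB.

30.3 GiB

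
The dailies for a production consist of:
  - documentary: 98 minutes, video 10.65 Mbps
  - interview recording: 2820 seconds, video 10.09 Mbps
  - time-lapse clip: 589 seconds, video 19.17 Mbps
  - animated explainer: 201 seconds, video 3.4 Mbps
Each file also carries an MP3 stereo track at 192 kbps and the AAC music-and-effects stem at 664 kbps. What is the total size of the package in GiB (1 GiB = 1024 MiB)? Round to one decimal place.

Audio total: 192 + 664 = 856 kbps = 0.856 Mbps.
documentary: 11.506 Mbps × 5880 s = 67655.3 Mb
interview recording: 10.946 Mbps × 2820 s = 30867.7 Mb
time-lapse clip: 20.026 Mbps × 589 s = 11795.3 Mb
animated explainer: 4.256 Mbps × 201 s = 855.5 Mb
Total: 111173.8 Mb = 13896.7 MB.
= 12.94 GiB.

12.9 GiB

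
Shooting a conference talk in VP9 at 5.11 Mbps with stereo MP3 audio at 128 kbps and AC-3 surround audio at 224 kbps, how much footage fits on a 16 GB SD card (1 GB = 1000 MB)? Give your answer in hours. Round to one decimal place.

6.5 hours

Audio total: 128 + 224 = 352 kbps = 0.352 Mbps.
Total bitrate: 5.11 + 0.352 = 5.462 Mbps.
Capacity: 16 GB = 128,000 Mb.
Recording time: 128,000 / 5.462 = 23,435 s ≈ 6.51 hours.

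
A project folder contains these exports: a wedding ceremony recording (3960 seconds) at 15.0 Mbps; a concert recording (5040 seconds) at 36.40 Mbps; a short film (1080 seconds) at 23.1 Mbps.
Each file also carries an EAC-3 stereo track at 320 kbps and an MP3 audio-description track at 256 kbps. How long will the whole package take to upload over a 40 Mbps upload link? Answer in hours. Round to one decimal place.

1.9 hours

Audio total: 320 + 256 = 576 kbps = 0.576 Mbps.
wedding ceremony recording: 15.576 Mbps × 3960 s = 61681.0 Mb
concert recording: 36.976 Mbps × 5040 s = 186359.0 Mb
short film: 23.676 Mbps × 1080 s = 25570.1 Mb
Total: 273610.1 Mb = 34201.3 MB.
At 40 Mbps: 273610.1 / 40 = 6840 s ≈ 1.9 hours.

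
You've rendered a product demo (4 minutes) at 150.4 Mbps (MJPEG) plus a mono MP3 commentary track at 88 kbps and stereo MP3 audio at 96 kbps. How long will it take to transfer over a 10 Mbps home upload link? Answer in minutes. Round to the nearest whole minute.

60 minutes

4 min = 240 s
Audio total: 88 + 96 = 184 kbps = 0.184 Mbps.
Total bitrate: 150.584 Mbps.
File: 150.584 Mbps × 240 s = 36140.2 Mb.
At 10 Mbps: 36140.2 / 10 = 3614.0 s ≈ 60.2 minutes.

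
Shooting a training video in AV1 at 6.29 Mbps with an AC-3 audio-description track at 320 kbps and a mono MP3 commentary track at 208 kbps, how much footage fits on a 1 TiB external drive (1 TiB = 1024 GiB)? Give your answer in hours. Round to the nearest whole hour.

Audio total: 320 + 208 = 528 kbps = 0.528 Mbps.
Total bitrate: 6.29 + 0.528 = 6.818 Mbps.
Capacity: 1 TiB = 8,796,093 Mb.
Recording time: 8,796,093 / 6.818 = 1,290,128 s ≈ 358 hours.

358 hours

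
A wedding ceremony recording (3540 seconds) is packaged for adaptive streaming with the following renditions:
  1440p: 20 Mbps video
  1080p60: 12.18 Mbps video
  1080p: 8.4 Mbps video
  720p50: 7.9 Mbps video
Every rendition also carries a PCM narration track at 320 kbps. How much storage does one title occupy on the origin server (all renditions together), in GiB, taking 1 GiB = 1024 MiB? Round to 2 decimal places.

20.51 GiB

Audio: 320 kbps = 0.320 Mbps.
Sum of rendition bitrates: (20+0.320) + (12.18+0.320) + (8.4+0.320) + (7.9+0.320) = 49.760 Mbps.
× 3540 s = 176,150 Mb = 22,019 MB = 20.51 GiB.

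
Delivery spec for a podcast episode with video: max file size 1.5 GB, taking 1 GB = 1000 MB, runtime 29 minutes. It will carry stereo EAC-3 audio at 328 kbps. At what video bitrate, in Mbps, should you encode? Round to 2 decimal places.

6.57 Mbps

Budget: 1.5 GB = 12000.0 Mb.
29 min = 1740 s
Total bitrate budget: 12000.0 Mb / 1740 s = 6.897 Mbps.
Audio: 328 kbps = 0.328 Mbps.
Video: 6.897 − 0.328 = 6.569 Mbps.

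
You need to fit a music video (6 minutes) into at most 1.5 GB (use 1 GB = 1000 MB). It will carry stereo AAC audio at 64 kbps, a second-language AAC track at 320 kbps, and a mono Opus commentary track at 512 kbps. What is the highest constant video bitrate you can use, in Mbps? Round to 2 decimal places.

32.44 Mbps

Budget: 1.5 GB = 12000.0 Mb.
6 min = 360 s
Total bitrate budget: 12000.0 Mb / 360 s = 33.333 Mbps.
Audio total: 64 + 320 + 512 = 896 kbps = 0.896 Mbps.
Video: 33.333 − 0.896 = 32.437 Mbps.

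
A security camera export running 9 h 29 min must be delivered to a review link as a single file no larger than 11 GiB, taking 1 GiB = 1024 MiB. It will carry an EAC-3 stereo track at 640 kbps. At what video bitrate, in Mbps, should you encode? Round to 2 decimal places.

Budget: 11 GiB = 94489.3 Mb.
9 h 29 min = 569 min = 34140 s
Total bitrate budget: 94489.3 Mb / 34140 s = 2.768 Mbps.
Audio: 640 kbps = 0.640 Mbps.
Video: 2.768 − 0.640 = 2.128 Mbps.

2.13 Mbps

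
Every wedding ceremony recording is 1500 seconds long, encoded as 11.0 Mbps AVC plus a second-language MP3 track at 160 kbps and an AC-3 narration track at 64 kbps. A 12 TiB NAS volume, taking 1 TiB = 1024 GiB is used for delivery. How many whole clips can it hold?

Audio total: 160 + 64 = 224 kbps = 0.224 Mbps.
Total bitrate: 11.224 Mbps.
Per item: 11.224 Mbps × 1500 s = 16,836 Mb = 2,104 MB.
Capacity: 12 TiB = 105,553,116 Mb; 6269.49 items → 6269 complete.

6269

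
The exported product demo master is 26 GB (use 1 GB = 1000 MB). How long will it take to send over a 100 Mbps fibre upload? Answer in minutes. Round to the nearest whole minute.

File: 26 GB = 208000.0 Mb.
At 100 Mbps: 208000.0 / 100 = 2080.0 s ≈ 34.7 minutes.

35 minutes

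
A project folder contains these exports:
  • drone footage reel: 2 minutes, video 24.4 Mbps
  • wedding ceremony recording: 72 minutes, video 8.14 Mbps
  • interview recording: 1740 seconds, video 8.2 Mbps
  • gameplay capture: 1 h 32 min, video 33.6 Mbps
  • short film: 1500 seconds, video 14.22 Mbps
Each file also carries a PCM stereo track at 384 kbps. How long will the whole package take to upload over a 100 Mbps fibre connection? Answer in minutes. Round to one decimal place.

Audio: 384 kbps = 0.384 Mbps.
drone footage reel: 24.784 Mbps × 120 s = 2974.1 Mb
wedding ceremony recording: 8.524 Mbps × 4320 s = 36823.7 Mb
interview recording: 8.584 Mbps × 1740 s = 14936.2 Mb
gameplay capture: 33.984 Mbps × 5520 s = 187591.7 Mb
short film: 14.604 Mbps × 1500 s = 21906.0 Mb
Total: 264231.6 Mb = 33028.9 MB.
At 100 Mbps: 264231.6 / 100 = 2642 s ≈ 44 minutes.

44.0 minutes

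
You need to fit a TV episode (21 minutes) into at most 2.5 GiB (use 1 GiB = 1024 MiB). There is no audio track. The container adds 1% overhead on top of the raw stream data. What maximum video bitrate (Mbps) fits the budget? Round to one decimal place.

16.9 Mbps

Budget: 2.5 GiB = 21474.8 Mb.
Stream payload after overhead: 21474.8 / 1.01 = 21262.2 Mb.
21 min = 1260 s
Total bitrate budget: 21262.2 Mb / 1260 s = 16.875 Mbps.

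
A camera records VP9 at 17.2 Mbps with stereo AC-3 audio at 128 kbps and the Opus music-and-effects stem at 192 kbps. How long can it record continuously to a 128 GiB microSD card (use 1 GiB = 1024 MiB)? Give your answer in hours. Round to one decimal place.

17.4 hours

Audio total: 128 + 192 = 320 kbps = 0.320 Mbps.
Total bitrate: 17.2 + 0.320 = 17.520 Mbps.
Capacity: 128 GiB = 1,099,512 Mb.
Recording time: 1,099,512 / 17.520 = 62,758 s ≈ 17.4 hours.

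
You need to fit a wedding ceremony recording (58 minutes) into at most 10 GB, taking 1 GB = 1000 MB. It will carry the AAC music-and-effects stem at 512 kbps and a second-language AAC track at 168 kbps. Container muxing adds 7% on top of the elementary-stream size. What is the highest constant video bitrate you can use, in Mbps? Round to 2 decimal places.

Budget: 10 GB = 80000.0 Mb.
Stream payload after overhead: 80000.0 / 1.07 = 74766.4 Mb.
58 min = 3480 s
Total bitrate budget: 74766.4 Mb / 3480 s = 21.485 Mbps.
Audio total: 512 + 168 = 680 kbps = 0.680 Mbps.
Video: 21.485 − 0.680 = 20.805 Mbps.

20.80 Mbps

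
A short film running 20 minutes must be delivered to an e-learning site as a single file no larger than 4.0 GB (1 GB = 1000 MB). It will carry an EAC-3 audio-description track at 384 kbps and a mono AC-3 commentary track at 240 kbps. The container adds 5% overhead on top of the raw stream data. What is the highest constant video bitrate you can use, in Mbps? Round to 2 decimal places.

24.77 Mbps

Budget: 4.0 GB = 32000.0 Mb.
Stream payload after overhead: 32000.0 / 1.05 = 30476.2 Mb.
20 min = 1200 s
Total bitrate budget: 30476.2 Mb / 1200 s = 25.397 Mbps.
Audio total: 384 + 240 = 624 kbps = 0.624 Mbps.
Video: 25.397 − 0.624 = 24.773 Mbps.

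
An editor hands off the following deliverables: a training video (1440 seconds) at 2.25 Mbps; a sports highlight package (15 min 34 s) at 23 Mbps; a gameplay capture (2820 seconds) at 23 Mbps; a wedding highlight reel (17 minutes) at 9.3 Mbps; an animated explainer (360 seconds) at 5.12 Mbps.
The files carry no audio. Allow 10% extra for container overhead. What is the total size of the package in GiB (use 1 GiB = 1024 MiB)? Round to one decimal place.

training video: 2.250 Mbps × 1440 s × 1.10 = 3564.0 Mb
sports highlight package: 23.000 Mbps × 934 s × 1.10 = 23630.2 Mb
gameplay capture: 23.000 Mbps × 2820 s × 1.10 = 71346.0 Mb
wedding highlight reel: 9.300 Mbps × 1020 s × 1.10 = 10434.6 Mb
animated explainer: 5.120 Mbps × 360 s × 1.10 = 2027.5 Mb
Total: 111002.3 Mb = 13875.3 MB.
= 12.92 GiB.

12.9 GiB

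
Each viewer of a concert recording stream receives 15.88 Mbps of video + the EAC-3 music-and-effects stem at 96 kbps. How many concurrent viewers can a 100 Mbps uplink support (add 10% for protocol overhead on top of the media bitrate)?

Audio: 96 kbps = 0.096 Mbps.
Per-viewer media rate: 15.976 Mbps.
On the wire with 10% overhead: 17.574 Mbps.
100 Mbps = 100.0 Mbps; 100.0 / 17.574 = 5.69 → 5 viewers.

5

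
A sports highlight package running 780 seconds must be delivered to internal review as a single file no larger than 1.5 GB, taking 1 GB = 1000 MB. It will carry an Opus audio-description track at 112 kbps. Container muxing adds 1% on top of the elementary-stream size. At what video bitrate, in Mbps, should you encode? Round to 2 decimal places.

15.12 Mbps

Budget: 1.5 GB = 12000.0 Mb.
Stream payload after overhead: 12000.0 / 1.01 = 11881.2 Mb.
Total bitrate budget: 11881.2 Mb / 780 s = 15.232 Mbps.
Audio: 112 kbps = 0.112 Mbps.
Video: 15.232 − 0.112 = 15.120 Mbps.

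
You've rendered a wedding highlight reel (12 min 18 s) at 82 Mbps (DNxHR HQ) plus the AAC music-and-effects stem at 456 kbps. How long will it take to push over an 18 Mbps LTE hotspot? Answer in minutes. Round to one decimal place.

12 min 18 s = 738 s
Audio: 456 kbps = 0.456 Mbps.
Total bitrate: 82.456 Mbps.
File: 82.456 Mbps × 738 s = 60852.5 Mb.
At 18 Mbps: 60852.5 / 18 = 3380.7 s ≈ 56.3 minutes.

56.3 minutes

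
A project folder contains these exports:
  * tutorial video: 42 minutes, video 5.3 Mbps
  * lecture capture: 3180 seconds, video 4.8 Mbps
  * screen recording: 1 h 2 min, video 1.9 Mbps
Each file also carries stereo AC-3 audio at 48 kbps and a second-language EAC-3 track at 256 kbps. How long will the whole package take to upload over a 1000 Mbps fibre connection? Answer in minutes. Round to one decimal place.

Audio total: 48 + 256 = 304 kbps = 0.304 Mbps.
tutorial video: 5.604 Mbps × 2520 s = 14122.1 Mb
lecture capture: 5.104 Mbps × 3180 s = 16230.7 Mb
screen recording: 2.204 Mbps × 3720 s = 8198.9 Mb
Total: 38551.7 Mb = 4819.0 MB.
At 1000 Mbps: 38551.7 / 1000 = 39 s ≈ 0.643 minutes.

0.6 minutes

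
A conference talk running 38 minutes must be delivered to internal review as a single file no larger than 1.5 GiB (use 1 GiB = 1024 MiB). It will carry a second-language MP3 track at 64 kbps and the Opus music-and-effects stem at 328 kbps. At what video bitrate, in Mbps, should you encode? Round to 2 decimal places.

5.26 Mbps

Budget: 1.5 GiB = 12884.9 Mb.
38 min = 2280 s
Total bitrate budget: 12884.9 Mb / 2280 s = 5.651 Mbps.
Audio total: 64 + 328 = 392 kbps = 0.392 Mbps.
Video: 5.651 − 0.392 = 5.259 Mbps.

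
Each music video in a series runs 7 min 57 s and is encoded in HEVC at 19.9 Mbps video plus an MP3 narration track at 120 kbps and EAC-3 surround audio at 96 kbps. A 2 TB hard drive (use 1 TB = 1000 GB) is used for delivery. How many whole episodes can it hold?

7 min 57 s = 477 s
Audio total: 120 + 96 = 216 kbps = 0.216 Mbps.
Total bitrate: 20.116 Mbps.
Per item: 20.116 Mbps × 477 s = 9,595 Mb = 1,199 MB.
Capacity: 2 TB = 16,000,000 Mb; 1667.48 items → 1667 complete.

1667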